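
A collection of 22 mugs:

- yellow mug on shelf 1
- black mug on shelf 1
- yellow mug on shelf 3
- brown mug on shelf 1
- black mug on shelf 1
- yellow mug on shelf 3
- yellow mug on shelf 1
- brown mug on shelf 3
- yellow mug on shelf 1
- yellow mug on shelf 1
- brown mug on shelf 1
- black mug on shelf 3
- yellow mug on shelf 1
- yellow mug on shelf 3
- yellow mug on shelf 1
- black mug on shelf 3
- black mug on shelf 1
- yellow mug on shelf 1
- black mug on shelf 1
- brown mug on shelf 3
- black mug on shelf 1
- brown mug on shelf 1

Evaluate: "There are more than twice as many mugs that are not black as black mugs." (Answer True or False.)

True

mugs that are not black: 15.
black mugs: 7.
The claim requires 15 > 2 × 7 = 14, which holds.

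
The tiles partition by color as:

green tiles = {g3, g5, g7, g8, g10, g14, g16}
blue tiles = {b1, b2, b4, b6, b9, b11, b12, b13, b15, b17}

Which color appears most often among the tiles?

Counts by color: blue 10, green 7.
The maximum is 10, held uniquely by blue.

blue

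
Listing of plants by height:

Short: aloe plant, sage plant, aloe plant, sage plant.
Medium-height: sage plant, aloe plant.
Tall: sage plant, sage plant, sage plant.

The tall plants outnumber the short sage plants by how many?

tall plants: 3.
short sage plants: 2.
3 − 2 = 1.

1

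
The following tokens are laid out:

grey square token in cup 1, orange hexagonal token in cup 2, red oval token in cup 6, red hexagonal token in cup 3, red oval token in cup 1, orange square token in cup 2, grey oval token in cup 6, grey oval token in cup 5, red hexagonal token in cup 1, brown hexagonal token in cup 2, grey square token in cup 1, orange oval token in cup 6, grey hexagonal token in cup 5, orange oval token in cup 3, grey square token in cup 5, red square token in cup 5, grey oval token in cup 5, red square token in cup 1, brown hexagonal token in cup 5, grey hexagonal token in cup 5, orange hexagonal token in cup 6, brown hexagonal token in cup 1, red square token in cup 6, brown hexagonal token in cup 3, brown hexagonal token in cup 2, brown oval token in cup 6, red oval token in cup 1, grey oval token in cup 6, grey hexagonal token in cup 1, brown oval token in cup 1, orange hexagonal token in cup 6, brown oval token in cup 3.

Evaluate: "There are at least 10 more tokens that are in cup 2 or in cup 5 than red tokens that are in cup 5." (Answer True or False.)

tokens in cup 2 or in cup 5: 11.
red tokens in cup 5: 1.
The claim requires 11 − 1 = 10 ≥ 10, which holds.

True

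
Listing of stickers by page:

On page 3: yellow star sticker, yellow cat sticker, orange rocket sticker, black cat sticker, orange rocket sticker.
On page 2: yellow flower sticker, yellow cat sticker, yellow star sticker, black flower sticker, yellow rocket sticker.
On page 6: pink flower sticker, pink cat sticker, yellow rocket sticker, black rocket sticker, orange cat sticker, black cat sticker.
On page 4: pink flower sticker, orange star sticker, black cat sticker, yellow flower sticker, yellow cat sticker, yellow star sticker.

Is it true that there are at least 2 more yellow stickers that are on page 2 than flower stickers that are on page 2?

|yellow stickers on page 2| = 4.
|flower stickers on page 2| = 2.
The claim requires 4 − 2 = 2 ≥ 2, which holds.

True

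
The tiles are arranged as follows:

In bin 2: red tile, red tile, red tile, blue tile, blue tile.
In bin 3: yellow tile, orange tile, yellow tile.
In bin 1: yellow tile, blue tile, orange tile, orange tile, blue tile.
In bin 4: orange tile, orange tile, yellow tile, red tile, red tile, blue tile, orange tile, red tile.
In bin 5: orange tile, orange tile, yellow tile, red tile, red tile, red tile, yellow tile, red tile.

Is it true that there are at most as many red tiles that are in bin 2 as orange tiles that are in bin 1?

False

There are 3 red tiles in bin 2.
There are 2 orange tiles in bin 1.
The claim requires 3 ≤ 2, which does not hold.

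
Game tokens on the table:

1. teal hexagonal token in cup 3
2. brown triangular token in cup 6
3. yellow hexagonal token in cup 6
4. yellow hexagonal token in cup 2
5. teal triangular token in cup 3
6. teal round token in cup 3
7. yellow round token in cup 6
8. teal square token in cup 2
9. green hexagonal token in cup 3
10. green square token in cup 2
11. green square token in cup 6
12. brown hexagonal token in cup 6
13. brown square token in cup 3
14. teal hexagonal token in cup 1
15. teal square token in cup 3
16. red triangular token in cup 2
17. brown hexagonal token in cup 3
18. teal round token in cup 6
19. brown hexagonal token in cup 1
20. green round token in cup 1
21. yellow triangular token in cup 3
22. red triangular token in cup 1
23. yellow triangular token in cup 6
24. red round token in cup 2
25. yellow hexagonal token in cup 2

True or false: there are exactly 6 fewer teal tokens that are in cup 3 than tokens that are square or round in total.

There are 4 teal tokens in cup 3.
There are 10 tokens that are square or round.
The claim requires 10 − 4 (= 6) to equal 6, which holds.

True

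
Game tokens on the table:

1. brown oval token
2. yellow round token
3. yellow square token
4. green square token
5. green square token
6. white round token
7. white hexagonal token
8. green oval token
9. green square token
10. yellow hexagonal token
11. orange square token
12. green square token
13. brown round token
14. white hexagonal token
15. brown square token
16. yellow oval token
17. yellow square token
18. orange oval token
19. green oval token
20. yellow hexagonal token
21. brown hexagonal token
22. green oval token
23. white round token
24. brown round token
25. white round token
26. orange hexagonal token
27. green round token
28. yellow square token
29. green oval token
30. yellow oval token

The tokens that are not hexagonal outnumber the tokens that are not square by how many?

tokens that are not hexagonal: 24.
tokens that are not square: 21.
24 − 21 = 3.

3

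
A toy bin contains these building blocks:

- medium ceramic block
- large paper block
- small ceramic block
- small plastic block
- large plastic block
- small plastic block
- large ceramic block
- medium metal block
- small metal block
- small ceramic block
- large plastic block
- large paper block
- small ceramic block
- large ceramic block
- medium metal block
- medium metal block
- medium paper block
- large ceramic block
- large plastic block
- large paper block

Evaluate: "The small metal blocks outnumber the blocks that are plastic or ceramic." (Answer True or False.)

small metal blocks: 1.
blocks that are plastic or ceramic: 12.
The claim requires 1 > 12, which does not hold.

False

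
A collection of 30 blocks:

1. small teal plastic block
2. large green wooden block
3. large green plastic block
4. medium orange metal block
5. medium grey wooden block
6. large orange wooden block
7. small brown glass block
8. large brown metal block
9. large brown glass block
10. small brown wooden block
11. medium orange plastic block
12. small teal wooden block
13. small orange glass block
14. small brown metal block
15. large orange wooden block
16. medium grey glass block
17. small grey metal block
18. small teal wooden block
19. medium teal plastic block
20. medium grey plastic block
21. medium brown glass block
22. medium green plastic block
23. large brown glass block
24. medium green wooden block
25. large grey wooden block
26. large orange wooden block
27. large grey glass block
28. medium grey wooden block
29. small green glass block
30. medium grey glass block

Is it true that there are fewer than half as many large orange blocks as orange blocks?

False

large orange blocks: 3.
orange blocks: 6.
The claim requires 2 × 3 = 6 < 6, which does not hold.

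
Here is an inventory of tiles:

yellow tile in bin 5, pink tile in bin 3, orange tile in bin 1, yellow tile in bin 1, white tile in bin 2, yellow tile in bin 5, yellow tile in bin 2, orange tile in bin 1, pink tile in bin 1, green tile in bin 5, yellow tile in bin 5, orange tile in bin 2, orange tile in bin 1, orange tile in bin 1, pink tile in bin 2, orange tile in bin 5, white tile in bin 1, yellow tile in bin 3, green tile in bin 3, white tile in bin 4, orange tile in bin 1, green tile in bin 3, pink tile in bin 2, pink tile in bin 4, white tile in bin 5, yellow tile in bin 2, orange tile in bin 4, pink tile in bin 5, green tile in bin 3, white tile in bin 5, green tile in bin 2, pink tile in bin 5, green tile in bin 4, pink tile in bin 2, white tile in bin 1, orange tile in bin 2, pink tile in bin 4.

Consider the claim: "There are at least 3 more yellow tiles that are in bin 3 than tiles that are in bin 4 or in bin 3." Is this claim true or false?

There is 1 yellow tile in bin 3.
There are 10 tiles in bin 4 or in bin 3.
The claim requires 1 − 10 = -9 ≥ 3, which does not hold.

False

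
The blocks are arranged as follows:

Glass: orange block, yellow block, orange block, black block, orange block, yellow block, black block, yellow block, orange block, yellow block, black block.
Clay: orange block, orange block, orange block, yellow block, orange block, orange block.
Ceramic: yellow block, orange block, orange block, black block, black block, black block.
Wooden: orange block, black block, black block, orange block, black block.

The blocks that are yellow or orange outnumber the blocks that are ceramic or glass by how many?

blocks that are yellow or orange: 19.
blocks that are ceramic or glass: 17.
19 − 17 = 2.

2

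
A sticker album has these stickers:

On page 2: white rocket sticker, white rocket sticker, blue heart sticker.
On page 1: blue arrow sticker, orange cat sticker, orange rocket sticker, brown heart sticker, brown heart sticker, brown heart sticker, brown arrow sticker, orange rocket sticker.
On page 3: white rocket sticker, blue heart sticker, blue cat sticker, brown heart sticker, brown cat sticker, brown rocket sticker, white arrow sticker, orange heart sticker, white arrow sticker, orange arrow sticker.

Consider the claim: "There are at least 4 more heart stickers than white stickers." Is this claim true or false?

|heart stickers| = 7.
|white stickers| = 5.
The claim requires 7 − 5 = 2 ≥ 4, which does not hold.

False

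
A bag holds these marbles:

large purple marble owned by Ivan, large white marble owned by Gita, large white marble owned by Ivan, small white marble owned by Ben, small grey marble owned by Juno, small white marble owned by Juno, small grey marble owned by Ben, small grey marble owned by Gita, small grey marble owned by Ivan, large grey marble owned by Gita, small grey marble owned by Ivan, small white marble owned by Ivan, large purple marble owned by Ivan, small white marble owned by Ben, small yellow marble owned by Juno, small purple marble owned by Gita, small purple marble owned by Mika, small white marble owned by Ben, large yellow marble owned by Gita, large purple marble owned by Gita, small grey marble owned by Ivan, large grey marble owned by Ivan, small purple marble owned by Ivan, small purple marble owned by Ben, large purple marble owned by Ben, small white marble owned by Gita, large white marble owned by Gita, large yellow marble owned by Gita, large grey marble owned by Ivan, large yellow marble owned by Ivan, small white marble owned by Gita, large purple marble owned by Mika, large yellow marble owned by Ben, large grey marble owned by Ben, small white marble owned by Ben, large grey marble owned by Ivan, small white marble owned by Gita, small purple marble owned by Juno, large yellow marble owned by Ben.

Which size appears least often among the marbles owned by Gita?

small

Counts by size (restricted to marbles owned by Gita): large 6, small 5.
The minimum is 5, held uniquely by small.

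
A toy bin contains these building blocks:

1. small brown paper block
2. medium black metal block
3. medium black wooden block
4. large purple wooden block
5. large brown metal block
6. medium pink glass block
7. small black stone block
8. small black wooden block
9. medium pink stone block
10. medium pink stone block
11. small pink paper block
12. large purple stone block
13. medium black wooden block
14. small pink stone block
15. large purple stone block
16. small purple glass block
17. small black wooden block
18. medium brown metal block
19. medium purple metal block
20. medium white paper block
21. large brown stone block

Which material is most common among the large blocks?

stone

Counts by material (restricted to large blocks): stone 3, wooden 1, metal 1.
The maximum is 3, held uniquely by stone.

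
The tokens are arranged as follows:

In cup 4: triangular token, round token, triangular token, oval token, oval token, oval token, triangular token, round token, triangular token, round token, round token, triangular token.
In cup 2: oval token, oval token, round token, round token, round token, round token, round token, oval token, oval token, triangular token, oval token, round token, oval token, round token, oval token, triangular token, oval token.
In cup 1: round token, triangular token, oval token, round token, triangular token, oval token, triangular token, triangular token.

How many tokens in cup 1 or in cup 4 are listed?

20

in cup 1: 8; in cup 4: 12; together 8 + 12 = 20.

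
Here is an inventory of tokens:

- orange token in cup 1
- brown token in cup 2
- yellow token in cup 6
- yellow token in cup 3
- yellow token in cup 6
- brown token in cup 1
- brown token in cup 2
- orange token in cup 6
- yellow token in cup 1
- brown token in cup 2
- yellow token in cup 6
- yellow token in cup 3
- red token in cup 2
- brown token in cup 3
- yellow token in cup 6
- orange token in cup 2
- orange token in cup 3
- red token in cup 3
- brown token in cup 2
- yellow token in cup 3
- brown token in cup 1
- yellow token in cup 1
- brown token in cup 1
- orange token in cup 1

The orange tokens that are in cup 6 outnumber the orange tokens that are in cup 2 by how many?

0

orange tokens in cup 6: 1.
orange tokens in cup 2: 1.
1 − 1 = 0.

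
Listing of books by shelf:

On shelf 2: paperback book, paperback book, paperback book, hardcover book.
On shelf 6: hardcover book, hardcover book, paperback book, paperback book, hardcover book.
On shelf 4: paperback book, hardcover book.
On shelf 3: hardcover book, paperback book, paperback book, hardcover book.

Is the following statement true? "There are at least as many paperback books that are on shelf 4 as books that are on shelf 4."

|paperback books on shelf 4| = 1.
|books on shelf 4| = 2.
The claim requires 1 ≥ 2, which does not hold.

False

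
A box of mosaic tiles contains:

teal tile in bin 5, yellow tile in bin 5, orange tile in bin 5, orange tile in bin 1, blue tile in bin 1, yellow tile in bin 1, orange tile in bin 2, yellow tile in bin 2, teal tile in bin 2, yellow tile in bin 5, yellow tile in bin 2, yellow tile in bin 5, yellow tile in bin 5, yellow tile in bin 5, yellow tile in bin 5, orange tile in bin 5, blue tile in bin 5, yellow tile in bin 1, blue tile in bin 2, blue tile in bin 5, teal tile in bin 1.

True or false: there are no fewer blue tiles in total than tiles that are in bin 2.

False

blue tiles: 4.
tiles in bin 2: 5.
The claim requires 4 ≥ 5, which does not hold.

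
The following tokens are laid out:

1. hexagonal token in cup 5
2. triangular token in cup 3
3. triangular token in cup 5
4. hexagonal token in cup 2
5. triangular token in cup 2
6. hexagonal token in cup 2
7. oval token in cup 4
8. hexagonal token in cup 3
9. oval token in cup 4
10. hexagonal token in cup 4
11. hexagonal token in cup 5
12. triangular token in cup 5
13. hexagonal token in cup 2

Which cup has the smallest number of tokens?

cup 3

Counts by cup: cup 2→4, cup 5→4, cup 4→3, cup 3→2.
The minimum is 2, held uniquely by cup 3.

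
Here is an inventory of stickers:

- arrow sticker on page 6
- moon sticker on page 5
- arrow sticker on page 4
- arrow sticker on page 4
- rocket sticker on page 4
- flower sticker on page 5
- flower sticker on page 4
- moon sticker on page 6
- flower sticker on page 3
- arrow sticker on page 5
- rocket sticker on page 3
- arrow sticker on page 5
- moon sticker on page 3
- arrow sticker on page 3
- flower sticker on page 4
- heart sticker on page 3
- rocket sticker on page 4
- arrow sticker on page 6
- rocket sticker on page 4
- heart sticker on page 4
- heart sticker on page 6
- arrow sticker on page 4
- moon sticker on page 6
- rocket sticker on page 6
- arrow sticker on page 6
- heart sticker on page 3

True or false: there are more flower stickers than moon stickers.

flower stickers: 4.
moon stickers: 4.
The claim requires 4 > 4, which does not hold.

False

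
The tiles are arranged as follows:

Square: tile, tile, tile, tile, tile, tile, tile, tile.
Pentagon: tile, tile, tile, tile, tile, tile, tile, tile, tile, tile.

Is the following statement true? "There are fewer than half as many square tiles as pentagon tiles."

There are 8 square tiles.
There are 10 pentagon tiles.
The claim requires 2 × 8 = 16 < 10, which does not hold.

False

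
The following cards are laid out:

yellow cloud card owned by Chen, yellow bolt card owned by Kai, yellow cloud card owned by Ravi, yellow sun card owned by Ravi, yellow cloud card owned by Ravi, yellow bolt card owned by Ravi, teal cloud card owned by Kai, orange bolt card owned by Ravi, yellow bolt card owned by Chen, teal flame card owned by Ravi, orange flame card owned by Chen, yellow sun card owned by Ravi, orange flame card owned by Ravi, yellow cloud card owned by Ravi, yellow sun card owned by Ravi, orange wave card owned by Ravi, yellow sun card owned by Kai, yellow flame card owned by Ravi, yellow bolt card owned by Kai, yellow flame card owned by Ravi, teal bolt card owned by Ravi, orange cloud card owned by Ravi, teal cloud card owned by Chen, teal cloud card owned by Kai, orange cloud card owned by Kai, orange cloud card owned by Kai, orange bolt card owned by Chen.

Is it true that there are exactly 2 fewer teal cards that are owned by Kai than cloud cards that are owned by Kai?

Count of teal cards owned by Kai: 2.
Count of cloud cards owned by Kai: 4.
The claim requires 4 − 2 (= 2) to equal 2, which holds.

True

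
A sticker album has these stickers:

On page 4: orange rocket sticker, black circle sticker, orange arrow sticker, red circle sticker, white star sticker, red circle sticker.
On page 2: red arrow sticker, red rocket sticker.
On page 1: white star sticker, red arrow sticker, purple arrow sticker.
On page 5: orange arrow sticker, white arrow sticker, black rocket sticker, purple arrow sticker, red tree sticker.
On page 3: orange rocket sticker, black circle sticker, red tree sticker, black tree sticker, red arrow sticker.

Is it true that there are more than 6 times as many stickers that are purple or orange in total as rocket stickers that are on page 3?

stickers that are purple or orange: 6.
rocket stickers on page 3: 1.
The claim requires 6 > 6 × 1 = 6, which does not hold.

False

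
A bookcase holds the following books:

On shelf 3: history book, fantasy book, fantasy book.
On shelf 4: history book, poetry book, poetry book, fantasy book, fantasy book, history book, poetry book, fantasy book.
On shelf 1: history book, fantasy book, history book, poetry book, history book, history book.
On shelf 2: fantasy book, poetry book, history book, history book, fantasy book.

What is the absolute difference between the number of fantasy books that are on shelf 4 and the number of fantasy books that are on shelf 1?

fantasy books on shelf 4: 3. fantasy books on shelf 1: 1.
|3 − 1| = 3 − 1 = 2.

2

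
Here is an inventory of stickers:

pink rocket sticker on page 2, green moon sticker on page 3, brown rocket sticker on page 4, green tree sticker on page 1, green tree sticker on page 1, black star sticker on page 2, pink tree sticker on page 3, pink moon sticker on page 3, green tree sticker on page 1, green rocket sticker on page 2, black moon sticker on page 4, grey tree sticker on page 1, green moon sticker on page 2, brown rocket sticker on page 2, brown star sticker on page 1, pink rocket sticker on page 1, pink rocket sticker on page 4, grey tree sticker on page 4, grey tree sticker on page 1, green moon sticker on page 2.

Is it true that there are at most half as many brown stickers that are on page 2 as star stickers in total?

True

brown stickers on page 2: 1.
star stickers: 2.
The claim requires 2 × 1 = 2 ≤ 2, which holds.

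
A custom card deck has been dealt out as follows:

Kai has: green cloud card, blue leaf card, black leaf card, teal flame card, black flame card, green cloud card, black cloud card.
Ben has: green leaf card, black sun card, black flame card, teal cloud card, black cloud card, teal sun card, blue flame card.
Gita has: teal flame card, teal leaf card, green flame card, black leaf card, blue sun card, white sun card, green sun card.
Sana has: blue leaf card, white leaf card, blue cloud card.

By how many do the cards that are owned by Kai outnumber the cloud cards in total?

cards owned by Kai: 7.
cloud cards: 6.
7 − 6 = 1.

1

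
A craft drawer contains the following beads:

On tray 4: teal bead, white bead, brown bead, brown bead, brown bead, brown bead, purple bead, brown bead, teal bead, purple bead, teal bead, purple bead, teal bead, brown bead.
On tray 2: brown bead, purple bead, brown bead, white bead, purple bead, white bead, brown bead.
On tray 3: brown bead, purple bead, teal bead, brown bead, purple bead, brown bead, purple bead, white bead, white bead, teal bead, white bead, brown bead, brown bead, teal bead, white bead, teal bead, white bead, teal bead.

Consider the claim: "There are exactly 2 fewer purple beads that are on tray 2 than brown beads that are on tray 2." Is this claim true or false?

|purple beads on tray 2| = 2.
|brown beads on tray 2| = 3.
The claim requires 3 − 2 (= 1) to equal 2, which does not hold.

False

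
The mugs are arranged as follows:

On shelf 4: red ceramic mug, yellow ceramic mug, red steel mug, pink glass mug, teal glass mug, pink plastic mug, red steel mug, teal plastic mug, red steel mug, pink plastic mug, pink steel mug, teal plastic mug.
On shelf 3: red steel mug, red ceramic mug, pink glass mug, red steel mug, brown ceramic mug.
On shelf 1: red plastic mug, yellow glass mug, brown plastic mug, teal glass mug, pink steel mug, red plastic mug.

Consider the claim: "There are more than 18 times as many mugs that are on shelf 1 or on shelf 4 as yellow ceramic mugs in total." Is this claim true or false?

|mugs on shelf 1 or on shelf 4| = 18.
|yellow ceramic mugs| = 1.
The claim requires 18 > 18 × 1 = 18, which does not hold.

False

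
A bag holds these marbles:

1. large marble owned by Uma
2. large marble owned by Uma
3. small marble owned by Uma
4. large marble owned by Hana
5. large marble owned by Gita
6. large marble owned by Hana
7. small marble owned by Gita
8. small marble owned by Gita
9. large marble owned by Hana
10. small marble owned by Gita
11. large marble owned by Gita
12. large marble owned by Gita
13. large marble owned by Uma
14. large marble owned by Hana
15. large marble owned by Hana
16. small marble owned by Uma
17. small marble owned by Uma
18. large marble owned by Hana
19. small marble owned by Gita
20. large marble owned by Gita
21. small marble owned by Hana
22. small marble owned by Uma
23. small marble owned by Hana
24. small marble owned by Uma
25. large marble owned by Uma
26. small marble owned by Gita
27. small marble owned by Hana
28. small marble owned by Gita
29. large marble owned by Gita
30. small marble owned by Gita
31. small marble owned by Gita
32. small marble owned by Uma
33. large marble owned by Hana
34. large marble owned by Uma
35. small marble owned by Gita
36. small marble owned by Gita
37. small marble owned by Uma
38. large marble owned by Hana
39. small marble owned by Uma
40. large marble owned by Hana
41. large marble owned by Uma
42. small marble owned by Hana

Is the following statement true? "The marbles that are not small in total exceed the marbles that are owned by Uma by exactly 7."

There are 20 marbles that are not small.
Count of marbles owned by Uma: 14.
The claim requires 20 − 14 (= 6) to equal 7, which does not hold.

False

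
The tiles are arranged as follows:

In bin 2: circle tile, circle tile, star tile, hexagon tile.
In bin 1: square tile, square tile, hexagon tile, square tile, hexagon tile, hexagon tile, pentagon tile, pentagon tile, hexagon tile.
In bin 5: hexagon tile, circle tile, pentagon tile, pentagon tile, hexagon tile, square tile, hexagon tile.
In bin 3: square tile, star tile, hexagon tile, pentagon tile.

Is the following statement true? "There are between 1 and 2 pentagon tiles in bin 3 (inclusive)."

True

pentagon tiles in bin 3: 1.
The claim requires 1 ≤ 1 ≤ 2, which holds.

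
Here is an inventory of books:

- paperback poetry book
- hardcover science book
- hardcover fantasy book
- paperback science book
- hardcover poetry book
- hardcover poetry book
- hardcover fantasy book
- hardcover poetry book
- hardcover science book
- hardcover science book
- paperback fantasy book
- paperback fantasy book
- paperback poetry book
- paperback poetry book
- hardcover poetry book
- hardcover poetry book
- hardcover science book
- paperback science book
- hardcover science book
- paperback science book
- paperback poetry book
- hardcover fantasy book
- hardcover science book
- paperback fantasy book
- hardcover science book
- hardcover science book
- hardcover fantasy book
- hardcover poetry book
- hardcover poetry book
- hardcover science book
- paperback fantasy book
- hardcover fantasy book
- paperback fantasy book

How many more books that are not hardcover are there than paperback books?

books that are not hardcover: 12.
paperback books: 12.
12 − 12 = 0.

0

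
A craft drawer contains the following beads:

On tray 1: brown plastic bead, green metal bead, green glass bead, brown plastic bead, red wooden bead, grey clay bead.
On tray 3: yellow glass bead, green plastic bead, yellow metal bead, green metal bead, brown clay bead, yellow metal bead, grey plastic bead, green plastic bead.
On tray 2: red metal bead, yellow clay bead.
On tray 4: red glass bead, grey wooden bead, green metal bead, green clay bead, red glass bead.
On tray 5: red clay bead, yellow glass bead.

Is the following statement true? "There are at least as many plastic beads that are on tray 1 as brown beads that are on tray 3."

There are 2 plastic beads on tray 1.
There is 1 brown bead on tray 3.
The claim requires 2 ≥ 1, which holds.

True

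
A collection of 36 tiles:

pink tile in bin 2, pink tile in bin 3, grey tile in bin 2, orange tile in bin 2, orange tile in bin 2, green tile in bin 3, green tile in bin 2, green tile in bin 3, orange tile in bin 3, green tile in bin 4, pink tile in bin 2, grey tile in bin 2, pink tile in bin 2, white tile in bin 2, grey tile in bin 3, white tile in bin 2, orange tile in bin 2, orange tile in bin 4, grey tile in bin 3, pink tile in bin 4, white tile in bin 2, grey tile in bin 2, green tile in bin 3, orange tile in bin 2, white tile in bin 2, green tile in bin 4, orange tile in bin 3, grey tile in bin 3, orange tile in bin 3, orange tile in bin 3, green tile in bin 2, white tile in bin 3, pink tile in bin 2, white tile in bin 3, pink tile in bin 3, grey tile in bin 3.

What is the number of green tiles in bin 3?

3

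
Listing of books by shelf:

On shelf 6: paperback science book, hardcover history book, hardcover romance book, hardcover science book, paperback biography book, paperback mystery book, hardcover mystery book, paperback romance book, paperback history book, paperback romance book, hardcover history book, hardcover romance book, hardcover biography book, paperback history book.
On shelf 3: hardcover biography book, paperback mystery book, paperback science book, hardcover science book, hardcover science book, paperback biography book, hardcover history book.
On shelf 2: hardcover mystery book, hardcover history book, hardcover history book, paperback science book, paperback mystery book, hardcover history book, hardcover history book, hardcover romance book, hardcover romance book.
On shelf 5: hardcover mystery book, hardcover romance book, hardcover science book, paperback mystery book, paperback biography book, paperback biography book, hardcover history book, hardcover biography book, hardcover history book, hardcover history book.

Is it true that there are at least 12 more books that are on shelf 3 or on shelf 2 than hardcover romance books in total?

False

There are 16 books on shelf 3 or on shelf 2.
There are 5 hardcover romance books.
The claim requires 16 − 5 = 11 ≥ 12, which does not hold.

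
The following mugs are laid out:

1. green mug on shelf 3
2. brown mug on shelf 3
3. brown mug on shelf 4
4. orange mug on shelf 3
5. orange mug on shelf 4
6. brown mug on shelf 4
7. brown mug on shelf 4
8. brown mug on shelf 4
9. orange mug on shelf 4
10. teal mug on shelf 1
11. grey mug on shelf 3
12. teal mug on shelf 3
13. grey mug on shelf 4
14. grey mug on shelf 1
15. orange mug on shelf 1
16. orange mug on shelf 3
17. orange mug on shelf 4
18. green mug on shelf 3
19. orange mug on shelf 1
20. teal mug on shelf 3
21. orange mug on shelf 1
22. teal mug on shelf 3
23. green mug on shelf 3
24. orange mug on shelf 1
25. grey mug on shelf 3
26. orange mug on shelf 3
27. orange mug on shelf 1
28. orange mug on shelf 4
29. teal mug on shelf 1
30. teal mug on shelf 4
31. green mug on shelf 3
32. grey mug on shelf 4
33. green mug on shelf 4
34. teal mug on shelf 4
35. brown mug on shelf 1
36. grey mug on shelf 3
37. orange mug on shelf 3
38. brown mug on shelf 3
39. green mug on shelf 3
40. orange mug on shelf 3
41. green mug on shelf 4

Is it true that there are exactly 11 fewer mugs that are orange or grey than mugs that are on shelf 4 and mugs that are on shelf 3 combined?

False

|mugs that are orange or grey| = 20.
mugs on shelf 4: 14; mugs on shelf 3: 18; combined: 14 + 18 = 32.
The claim requires 32 − 20 (= 12) to equal 11, which does not hold.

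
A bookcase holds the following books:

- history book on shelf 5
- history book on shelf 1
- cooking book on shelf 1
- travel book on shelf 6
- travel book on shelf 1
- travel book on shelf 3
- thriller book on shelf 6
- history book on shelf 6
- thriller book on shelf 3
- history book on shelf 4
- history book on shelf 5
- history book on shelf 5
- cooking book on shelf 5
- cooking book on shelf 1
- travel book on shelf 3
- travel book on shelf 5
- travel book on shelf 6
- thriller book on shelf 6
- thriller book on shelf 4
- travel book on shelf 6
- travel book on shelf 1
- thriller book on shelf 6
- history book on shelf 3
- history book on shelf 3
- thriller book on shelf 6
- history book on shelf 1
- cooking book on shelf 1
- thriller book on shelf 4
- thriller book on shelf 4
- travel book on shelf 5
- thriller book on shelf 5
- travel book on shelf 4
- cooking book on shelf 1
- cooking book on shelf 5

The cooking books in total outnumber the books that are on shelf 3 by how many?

cooking books: 6.
books on shelf 3: 5.
6 − 5 = 1.

1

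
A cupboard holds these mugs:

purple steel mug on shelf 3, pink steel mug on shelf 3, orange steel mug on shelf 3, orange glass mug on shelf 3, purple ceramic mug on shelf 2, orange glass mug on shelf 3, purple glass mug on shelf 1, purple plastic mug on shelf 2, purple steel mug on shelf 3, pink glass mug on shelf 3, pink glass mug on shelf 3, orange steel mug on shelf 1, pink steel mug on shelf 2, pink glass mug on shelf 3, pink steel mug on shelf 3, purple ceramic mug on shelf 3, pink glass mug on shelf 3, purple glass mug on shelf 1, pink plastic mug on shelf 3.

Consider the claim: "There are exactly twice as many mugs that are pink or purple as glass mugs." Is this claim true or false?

|mugs that are pink or purple| = 15.
|glass mugs| = 8.
The claim requires 15 = 2 × 8 = 16, which does not hold.

False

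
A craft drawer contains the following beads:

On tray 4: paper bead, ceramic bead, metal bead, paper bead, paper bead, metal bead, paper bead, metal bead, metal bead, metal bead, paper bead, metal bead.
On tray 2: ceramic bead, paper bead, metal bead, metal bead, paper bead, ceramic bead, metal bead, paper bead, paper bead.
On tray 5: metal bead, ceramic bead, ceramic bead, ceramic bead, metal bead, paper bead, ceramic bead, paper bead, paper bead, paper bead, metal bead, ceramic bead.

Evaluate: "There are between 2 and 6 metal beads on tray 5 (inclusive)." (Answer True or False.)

True

There are 3 metal beads on tray 5.
The claim requires 2 ≤ 3 ≤ 6, which holds.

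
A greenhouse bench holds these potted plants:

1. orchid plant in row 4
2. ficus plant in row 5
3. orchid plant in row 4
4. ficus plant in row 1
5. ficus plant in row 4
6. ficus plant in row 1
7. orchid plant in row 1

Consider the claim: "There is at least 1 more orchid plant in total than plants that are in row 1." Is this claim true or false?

orchid plants: 3.
plants in row 1: 3.
The claim requires 3 − 3 = 0 ≥ 1, which does not hold.

False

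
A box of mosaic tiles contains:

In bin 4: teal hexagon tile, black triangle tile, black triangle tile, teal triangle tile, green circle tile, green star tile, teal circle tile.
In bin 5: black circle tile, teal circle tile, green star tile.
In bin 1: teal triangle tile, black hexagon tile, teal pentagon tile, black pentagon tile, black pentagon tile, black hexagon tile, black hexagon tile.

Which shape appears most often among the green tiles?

star

Counts by shape (restricted to green tiles): star 2, circle 1.
The maximum is 2, held uniquely by star.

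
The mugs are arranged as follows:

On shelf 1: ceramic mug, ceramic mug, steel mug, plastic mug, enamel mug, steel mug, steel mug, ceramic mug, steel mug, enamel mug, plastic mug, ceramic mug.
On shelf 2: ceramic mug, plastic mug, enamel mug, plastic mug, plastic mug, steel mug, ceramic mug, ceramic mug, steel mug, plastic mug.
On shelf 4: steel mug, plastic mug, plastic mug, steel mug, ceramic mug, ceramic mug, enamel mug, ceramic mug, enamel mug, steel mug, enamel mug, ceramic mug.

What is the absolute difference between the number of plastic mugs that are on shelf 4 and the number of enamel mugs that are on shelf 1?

0

plastic mugs on shelf 4: 2. enamel mugs on shelf 1: 2.
|2 − 2| = 2 − 2 = 0.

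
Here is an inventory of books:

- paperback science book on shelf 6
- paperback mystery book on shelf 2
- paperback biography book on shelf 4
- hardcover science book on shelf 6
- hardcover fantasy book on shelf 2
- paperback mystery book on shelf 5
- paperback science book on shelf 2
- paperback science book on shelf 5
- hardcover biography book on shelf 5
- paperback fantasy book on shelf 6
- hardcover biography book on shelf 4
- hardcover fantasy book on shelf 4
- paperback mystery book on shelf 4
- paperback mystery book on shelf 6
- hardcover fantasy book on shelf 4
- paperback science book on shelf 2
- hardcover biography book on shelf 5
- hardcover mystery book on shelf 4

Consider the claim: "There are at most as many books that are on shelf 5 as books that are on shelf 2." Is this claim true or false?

books on shelf 5: 4.
books on shelf 2: 4.
The claim requires 4 ≤ 4, which holds.

True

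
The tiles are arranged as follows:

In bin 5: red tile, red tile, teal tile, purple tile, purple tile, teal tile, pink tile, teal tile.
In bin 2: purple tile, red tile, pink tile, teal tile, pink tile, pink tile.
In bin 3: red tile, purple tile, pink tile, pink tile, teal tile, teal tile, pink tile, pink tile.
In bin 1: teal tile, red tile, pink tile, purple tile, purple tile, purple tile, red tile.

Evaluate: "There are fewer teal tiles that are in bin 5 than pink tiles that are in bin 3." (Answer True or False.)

|teal tiles in bin 5| = 3.
|pink tiles in bin 3| = 4.
The claim requires 3 < 4, which holds.

True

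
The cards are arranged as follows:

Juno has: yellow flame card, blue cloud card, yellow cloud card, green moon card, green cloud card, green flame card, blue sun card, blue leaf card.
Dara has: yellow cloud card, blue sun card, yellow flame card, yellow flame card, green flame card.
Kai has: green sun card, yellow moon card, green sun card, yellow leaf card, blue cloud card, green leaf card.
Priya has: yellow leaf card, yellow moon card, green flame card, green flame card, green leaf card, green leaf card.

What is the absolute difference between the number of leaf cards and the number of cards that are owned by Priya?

0

leaf cards: 6. cards owned by Priya: 6.
|6 − 6| = 6 − 6 = 0.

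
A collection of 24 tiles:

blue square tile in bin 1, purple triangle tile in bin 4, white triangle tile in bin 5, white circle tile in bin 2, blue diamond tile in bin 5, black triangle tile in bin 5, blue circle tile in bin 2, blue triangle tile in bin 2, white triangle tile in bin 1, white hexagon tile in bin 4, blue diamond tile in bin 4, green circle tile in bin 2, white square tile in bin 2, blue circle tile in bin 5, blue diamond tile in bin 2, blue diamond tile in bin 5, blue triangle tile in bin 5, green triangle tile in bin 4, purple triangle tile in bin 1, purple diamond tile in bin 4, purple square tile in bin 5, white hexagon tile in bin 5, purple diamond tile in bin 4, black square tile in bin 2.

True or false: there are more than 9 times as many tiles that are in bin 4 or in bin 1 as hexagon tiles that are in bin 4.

|tiles in bin 4 or in bin 1| = 9.
|hexagon tiles in bin 4| = 1.
The claim requires 9 > 9 × 1 = 9, which does not hold.

False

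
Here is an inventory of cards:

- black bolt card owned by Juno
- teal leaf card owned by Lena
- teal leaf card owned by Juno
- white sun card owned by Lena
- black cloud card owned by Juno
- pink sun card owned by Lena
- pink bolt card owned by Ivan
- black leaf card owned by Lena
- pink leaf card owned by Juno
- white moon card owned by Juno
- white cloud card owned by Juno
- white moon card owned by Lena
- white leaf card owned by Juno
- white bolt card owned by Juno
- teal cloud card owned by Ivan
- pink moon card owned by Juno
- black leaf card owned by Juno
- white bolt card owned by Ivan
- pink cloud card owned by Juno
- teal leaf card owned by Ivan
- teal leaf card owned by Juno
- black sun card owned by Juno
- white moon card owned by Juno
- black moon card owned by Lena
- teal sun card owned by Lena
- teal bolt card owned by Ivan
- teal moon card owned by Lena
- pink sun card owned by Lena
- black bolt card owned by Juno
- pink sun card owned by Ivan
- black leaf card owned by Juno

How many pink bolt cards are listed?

1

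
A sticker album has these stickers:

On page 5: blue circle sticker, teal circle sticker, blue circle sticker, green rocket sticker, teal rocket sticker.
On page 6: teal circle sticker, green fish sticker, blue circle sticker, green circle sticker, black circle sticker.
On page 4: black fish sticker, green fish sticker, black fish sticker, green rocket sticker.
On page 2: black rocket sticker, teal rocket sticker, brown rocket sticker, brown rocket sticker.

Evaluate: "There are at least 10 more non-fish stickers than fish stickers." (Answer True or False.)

True

non-fish stickers: 14.
fish stickers: 4.
The claim requires 14 − 4 = 10 ≥ 10, which holds.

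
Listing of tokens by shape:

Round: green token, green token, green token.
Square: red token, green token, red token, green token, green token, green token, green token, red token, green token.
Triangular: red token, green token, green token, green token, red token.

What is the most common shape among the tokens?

Counts by shape: square 9, triangular 5, round 3.
The maximum is 9, held uniquely by square.

square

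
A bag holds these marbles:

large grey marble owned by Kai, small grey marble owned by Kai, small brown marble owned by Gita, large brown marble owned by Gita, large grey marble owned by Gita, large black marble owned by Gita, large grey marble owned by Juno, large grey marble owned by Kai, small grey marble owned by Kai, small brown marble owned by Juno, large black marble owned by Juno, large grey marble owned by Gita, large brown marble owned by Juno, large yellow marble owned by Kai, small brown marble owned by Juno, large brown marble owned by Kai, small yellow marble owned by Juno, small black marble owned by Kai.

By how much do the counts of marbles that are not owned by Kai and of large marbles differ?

0

marbles that are not owned by Kai: 11. large marbles: 11.
|11 − 11| = 11 − 11 = 0.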